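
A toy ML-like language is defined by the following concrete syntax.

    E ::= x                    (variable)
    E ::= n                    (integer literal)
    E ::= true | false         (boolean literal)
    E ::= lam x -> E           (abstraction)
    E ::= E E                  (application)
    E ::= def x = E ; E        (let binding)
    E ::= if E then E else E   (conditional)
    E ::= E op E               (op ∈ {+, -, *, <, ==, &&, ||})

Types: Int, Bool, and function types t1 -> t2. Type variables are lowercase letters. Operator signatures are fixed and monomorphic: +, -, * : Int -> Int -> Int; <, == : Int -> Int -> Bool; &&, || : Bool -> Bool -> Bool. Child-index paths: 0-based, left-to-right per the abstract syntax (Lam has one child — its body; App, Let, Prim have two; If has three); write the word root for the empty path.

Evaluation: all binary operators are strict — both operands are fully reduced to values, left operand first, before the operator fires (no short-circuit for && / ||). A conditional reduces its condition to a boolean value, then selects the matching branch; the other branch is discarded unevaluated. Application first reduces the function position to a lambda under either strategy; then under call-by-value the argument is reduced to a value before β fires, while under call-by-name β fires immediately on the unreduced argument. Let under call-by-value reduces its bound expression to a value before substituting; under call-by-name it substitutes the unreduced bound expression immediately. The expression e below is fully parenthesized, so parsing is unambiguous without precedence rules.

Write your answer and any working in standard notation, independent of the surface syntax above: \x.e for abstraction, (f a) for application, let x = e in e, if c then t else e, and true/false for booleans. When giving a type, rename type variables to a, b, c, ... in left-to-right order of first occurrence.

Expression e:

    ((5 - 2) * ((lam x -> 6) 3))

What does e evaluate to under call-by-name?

Derivation:
step 0: ((5 - 2) * ((\x.6) 3))
step 1: [delta@0] (3 * ((\x.6) 3))
step 2: [beta@1] (3 * 6)
step 3: [delta@root] 18

Answer: 18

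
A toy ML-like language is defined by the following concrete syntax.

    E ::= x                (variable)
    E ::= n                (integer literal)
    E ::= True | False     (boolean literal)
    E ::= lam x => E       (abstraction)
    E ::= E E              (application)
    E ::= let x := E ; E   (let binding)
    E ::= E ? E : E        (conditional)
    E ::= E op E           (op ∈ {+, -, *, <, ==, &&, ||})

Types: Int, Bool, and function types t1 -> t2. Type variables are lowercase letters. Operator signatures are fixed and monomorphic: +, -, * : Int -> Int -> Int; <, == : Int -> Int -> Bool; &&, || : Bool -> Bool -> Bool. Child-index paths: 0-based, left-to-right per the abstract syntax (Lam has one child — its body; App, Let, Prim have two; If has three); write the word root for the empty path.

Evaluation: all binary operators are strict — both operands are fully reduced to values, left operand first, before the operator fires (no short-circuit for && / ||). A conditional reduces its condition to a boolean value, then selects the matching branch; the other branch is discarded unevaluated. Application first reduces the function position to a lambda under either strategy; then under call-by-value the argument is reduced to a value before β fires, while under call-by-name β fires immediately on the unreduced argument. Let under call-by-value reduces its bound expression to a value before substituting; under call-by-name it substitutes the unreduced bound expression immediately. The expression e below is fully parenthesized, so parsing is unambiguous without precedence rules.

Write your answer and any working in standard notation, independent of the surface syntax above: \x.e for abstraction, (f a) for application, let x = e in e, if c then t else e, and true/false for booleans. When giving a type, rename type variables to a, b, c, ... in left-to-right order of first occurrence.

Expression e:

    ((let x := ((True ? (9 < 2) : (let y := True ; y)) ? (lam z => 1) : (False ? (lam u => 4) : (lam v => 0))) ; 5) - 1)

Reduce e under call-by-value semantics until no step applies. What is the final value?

Working:
step 0: ((let x = (if (if true then (9 < 2) else (let y = true in y)) then (\z.1) else (if false then (\u.4) else (\v.0))) in 5) - 1)
step 1: [if@0.0.0] ((let x = (if (9 < 2) then (\z.1) else (if false then (\u.4) else (\v.0))) in 5) - 1)
step 2: [delta@0.0.0] ((let x = (if false then (\z.1) else (if false then (\u.4) else (\v.0))) in 5) - 1)
step 3: [if@0.0] ((let x = (if false then (\u.4) else (\v.0)) in 5) - 1)
step 4: [if@0.0] ((let x = (\v.0) in 5) - 1)
step 5: [let@0] (5 - 1)
step 6: [delta@root] 4

Answer: 4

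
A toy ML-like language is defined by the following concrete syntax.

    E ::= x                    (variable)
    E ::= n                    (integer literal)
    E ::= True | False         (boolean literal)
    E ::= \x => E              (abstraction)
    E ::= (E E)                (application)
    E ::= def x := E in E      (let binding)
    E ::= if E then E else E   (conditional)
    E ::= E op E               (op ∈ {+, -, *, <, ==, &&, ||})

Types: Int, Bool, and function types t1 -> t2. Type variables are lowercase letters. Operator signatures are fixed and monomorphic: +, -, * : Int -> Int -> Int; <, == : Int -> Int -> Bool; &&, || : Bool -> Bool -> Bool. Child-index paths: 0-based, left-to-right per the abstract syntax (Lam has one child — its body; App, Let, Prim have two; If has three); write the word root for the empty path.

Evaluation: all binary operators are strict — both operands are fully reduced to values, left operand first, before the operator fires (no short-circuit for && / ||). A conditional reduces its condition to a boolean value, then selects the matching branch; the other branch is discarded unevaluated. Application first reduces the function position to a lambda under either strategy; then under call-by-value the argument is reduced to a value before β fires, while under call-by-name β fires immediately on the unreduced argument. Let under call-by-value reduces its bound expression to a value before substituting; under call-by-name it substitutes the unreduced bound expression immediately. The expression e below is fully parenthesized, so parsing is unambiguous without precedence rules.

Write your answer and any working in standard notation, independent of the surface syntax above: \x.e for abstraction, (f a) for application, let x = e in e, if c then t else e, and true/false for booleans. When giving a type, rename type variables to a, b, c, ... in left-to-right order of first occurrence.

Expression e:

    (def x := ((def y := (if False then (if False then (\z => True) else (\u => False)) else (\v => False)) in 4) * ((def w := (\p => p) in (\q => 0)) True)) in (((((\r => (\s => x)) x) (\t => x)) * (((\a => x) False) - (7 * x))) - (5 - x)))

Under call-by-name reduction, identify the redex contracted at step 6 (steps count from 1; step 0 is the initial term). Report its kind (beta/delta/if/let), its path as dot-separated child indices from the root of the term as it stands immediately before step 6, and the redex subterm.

Answer: beta at 0.0.1 : ((\q.0) true)

Derivation:
step 0: (let x = ((let y = (if false then (if false then (\z.true) else (\u.false)) else (\v.false)) in 4) * ((let w = (\p.p) in (\q.0)) true)) in (((((\r.(\s.x)) x) (\t.x)) * (((\a.x) false) - (7 * x))) - (5 - x)))
step 1: [let@root] (((((\r.(\s.((let y = (if false then (if false then (\z.true) else (\u.false)) else (\v.false)) in 4) * ((let w = (\p.p) in (\q.0)) true)))) ((let y = (if false then (if false then (\z.true) else (\u.false)) else (\v.false)) in 4) * ((let w = (\p.p) in (\q.0)) true))) (\t.((let y = (if false then (if false then (\z.true) else (\u.false)) else (\v.false)) in 4) * ((let w = (\p.p) in (\q.0)) true)))) * (((\a.((let y = (if false then (if false then (\z.true) else (\u.false)) else (\v.false)) in 4) * ((let w = (\p.p) in (\q.0)) true))) false) - (7 * ((let y = (if false then (if false then (\z.true) else (\u.false)) else (\v.false)) in 4) * ((let w = (\p.p) in (\q.0)) true))))) - (5 - ((let y = (if false then (if false then (\z.true) else (\u.false)) else (\v.false)) in 4) * ((let w = (\p.p) in (\q.0)) true))))
step 2: [beta@0.0.0] ((((\s.((let y = (if false then (if false then (\z.true) else (\u.false)) else (\v.false)) in 4) * ((let w = (\p.p) in (\q.0)) true))) (\t.((let y = (if false then (if false then (\z.true) else (\u.false)) else (\v.false)) in 4) * ((let w = (\p.p) in (\q.0)) true)))) * (((\a.((let y = (if false then (if false then (\z.true) else (\u.false)) else (\v.false)) in 4) * ((let w = (\p.p) in (\q.0)) true))) false) - (7 * ((let y = (if false then (if false then (\z.true) else (\u.false)) else (\v.false)) in 4) * ((let w = (\p.p) in (\q.0)) true))))) - (5 - ((let y = (if false then (if false then (\z.true) else (\u.false)) else (\v.false)) in 4) * ((let w = (\p.p) in (\q.0)) true))))
step 3: [beta@0.0] ((((let y = (if false then (if false then (\z.true) else (\u.false)) else (\v.false)) in 4) * ((let w = (\p.p) in (\q.0)) true)) * (((\a.((let y = (if false then (if false then (\z.true) else (\u.false)) else (\v.false)) in 4) * ((let w = (\p.p) in (\q.0)) true))) false) - (7 * ((let y = (if false then (if false then (\z.true) else (\u.false)) else (\v.false)) in 4) * ((let w = (\p.p) in (\q.0)) true))))) - (5 - ((let y = (if false then (if false then (\z.true) else (\u.false)) else (\v.false)) in 4) * ((let w = (\p.p) in (\q.0)) true))))
step 4: [let@0.0.0] (((4 * ((let w = (\p.p) in (\q.0)) true)) * (((\a.((let y = (if false then (if false then (\z.true) else (\u.false)) else (\v.false)) in 4) * ((let w = (\p.p) in (\q.0)) true))) false) - (7 * ((let y = (if false then (if false then (\z.true) else (\u.false)) else (\v.false)) in 4) * ((let w = (\p.p) in (\q.0)) true))))) - (5 - ((let y = (if false then (if false then (\z.true) else (\u.false)) else (\v.false)) in 4) * ((let w = (\p.p) in (\q.0)) true))))
step 5: [let@0.0.1.0] (((4 * ((\q.0) true)) * (((\a.((let y = (if false then (if false then (\z.true) else (\u.false)) else (\v.false)) in 4) * ((let w = (\p.p) in (\q.0)) true))) false) - (7 * ((let y = (if false then (if false then (\z.true) else (\u.false)) else (\v.false)) in 4) * ((let w = (\p.p) in (\q.0)) true))))) - (5 - ((let y = (if false then (if false then (\z.true) else (\u.false)) else (\v.false)) in 4) * ((let w = (\p.p) in (\q.0)) true))))
step 6: [beta@0.0.1] (((4 * 0) * (((\a.((let y = (if false then (if false then (\z.true) else (\u.false)) else (\v.false)) in 4) * ((let w = (\p.p) in (\q.0)) true))) false) - (7 * ((let y = (if false then (if false then (\z.true) else (\u.false)) else (\v.false)) in 4) * ((let w = (\p.p) in (\q.0)) true))))) - (5 - ((let y = (if false then (if false then (\z.true) else (\u.false)) else (\v.false)) in 4) * ((let w = (\p.p) in (\q.0)) true))))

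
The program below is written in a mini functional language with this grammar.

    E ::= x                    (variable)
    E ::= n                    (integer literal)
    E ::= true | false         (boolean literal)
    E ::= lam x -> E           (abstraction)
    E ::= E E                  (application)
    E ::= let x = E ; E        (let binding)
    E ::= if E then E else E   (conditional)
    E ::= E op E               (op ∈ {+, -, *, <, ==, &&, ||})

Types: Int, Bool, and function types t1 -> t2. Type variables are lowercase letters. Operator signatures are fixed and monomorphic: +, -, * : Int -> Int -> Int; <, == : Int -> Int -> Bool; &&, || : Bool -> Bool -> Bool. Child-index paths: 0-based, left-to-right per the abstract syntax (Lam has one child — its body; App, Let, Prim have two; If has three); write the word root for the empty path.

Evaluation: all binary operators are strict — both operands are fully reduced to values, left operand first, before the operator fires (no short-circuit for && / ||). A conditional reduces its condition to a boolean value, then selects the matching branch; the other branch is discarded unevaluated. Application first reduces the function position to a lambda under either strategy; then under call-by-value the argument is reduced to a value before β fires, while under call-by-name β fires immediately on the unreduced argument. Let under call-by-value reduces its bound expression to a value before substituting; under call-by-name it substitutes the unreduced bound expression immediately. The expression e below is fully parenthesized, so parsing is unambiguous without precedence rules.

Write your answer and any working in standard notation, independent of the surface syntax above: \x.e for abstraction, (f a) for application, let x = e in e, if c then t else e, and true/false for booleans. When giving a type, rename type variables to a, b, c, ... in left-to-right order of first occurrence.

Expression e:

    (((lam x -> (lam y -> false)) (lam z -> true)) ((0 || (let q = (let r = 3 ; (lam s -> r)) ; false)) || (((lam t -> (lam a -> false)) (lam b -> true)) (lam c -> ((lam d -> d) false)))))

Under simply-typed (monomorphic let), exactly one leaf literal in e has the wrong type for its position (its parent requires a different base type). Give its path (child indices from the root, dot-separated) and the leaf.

Trace:
\y._ : b -> Bool
\x._ : a -> b -> Bool
\z._ : c -> Bool
  unify a -> b -> Bool ~ (c -> Bool) -> d
  unify a ~ c -> Bool
  unify b -> Bool ~ d
_ _ : b -> Bool
  unify Int ~ Bool
  FAIL: mismatch Int ~ Bool

Answer: 1.0.0 : 0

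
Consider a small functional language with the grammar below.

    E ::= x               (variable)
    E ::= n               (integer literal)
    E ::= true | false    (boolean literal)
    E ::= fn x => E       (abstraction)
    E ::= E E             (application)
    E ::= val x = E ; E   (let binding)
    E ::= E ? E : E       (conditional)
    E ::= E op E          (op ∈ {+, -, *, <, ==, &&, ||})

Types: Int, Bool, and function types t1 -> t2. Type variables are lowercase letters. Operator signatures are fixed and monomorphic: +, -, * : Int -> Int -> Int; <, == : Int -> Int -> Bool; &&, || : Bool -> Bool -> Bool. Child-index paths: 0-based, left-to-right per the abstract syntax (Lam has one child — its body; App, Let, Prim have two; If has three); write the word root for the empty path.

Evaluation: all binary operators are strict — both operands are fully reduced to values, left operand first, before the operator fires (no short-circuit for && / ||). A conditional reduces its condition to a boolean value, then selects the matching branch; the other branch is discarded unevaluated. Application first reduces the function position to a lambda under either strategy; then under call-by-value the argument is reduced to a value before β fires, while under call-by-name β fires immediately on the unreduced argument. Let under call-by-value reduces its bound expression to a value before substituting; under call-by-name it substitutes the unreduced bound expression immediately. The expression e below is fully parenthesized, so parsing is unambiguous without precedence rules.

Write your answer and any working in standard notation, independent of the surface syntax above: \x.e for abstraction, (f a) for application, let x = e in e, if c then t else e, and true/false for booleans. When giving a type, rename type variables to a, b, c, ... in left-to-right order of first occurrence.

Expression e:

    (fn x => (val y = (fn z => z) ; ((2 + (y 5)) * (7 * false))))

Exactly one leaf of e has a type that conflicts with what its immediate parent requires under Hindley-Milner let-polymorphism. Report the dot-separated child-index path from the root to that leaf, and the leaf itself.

Trace:
z : b
\z._ : b -> b
let y : forall. b -> b
  unify Int ~ Int
y : c -> c
  unify c -> c ~ Int -> d
  unify c ~ Int
  unify Int ~ d
_ _ : Int
  unify Int ~ Int
  unify Int ~ Int
  unify Int ~ Int
  unify Bool ~ Int
  FAIL: mismatch Bool ~ Int

Answer: 0.1.1.1 : false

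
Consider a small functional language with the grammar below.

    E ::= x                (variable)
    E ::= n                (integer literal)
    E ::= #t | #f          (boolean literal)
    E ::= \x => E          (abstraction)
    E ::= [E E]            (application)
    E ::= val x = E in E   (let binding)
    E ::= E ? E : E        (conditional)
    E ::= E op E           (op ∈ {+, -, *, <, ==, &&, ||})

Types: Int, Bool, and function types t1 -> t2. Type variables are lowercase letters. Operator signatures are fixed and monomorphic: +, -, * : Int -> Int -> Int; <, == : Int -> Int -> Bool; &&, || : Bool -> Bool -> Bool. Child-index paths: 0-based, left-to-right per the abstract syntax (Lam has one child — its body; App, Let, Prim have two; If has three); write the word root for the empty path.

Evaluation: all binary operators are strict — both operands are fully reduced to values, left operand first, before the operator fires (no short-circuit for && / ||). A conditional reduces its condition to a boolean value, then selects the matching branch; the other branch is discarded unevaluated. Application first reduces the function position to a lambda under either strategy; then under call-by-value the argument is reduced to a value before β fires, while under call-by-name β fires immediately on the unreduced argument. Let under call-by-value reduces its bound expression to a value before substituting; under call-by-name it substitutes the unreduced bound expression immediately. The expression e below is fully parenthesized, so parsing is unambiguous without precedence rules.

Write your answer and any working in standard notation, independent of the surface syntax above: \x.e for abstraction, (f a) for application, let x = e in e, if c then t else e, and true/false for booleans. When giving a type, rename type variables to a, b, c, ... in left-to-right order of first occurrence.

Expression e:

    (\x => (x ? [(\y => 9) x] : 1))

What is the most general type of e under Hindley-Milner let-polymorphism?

Answer: Bool -> Int

Derivation:
x : a
  unify a ~ Bool
\y._ : b -> Int
x : Bool
  unify b -> Int ~ Bool -> c
  unify b ~ Bool
  unify Int ~ c
_ _ : Int
  unify Int ~ Int
\x._ : Bool -> Int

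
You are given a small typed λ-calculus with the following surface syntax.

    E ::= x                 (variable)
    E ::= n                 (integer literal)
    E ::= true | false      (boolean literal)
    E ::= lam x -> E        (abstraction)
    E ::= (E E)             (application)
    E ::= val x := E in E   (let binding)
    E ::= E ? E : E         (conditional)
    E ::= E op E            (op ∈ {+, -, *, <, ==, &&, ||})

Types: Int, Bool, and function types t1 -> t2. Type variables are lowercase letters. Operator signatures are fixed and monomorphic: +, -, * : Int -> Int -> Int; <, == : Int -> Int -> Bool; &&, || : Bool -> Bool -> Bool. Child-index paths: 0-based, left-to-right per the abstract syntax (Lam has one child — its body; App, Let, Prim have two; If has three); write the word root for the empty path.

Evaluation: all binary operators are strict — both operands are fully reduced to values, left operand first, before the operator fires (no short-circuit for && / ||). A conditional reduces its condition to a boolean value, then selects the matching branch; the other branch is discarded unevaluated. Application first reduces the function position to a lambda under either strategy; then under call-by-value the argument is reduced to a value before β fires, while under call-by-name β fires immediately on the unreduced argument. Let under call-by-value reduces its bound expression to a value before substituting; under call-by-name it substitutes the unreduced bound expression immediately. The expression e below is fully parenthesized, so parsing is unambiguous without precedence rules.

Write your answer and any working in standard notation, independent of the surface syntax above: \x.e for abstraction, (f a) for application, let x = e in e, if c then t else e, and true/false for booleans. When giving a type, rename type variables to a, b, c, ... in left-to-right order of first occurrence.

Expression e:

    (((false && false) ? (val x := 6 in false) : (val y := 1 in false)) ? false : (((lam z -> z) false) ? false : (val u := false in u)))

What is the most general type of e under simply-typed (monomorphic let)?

Answer: Bool

Trace:
  unify Bool ~ Bool
  unify Bool ~ Bool
  unify Bool ~ Bool
let x : Int
let y : Int
  unify Bool ~ Bool
  unify Bool ~ Bool
z : a
\z._ : a -> a
  unify a -> a ~ Bool -> b
  unify a ~ Bool
  unify Bool ~ b
_ _ : Bool
  unify Bool ~ Bool
let u : Bool
u : Bool
  unify Bool ~ Bool
  unify Bool ~ Bool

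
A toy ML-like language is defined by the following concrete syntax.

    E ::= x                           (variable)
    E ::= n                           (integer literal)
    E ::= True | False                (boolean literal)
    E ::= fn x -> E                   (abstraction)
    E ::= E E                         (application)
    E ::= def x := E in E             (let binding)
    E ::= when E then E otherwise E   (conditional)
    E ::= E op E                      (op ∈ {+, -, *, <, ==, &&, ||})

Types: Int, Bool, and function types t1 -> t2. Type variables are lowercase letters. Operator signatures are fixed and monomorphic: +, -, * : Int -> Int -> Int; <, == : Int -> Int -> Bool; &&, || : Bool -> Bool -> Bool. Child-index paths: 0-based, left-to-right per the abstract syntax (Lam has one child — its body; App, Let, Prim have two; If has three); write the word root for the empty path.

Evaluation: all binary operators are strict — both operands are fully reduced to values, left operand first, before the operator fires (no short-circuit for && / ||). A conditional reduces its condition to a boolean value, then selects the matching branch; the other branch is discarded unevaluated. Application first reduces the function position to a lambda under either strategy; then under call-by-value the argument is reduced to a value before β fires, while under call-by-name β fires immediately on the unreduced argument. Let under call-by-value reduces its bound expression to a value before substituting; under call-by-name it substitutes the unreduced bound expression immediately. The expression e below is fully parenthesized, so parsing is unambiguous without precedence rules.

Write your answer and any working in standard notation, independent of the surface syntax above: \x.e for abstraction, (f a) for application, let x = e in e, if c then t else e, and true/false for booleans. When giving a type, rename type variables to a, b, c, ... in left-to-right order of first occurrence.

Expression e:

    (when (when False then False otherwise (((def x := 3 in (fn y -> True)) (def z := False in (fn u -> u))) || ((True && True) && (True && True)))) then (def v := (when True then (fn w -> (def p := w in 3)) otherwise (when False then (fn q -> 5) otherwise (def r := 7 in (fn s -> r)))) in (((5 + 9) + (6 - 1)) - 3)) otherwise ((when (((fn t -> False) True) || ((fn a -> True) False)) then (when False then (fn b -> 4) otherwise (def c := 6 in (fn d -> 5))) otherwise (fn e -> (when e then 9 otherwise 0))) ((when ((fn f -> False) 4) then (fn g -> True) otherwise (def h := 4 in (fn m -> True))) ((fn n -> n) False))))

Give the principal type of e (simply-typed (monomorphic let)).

Working:
  unify Bool ~ Bool
let x : Int
\y._ : a -> Bool
let z : Bool
u : b
\u._ : b -> b
  unify a -> Bool ~ (b -> b) -> c
  unify a ~ b -> b
  unify Bool ~ c
_ _ : Bool
  unify Bool ~ Bool
  unify Bool ~ Bool
  unify Bool ~ Bool
  unify Bool ~ Bool
  unify Bool ~ Bool
  unify Bool ~ Bool
  unify Bool ~ Bool
  unify Bool ~ Bool
  unify Bool ~ Bool
  unify Bool ~ Bool
  unify Bool ~ Bool
w : d
let p : d
\w._ : d -> Int
  unify Bool ~ Bool
\q._ : e -> Int
let r : Int
r : Int
\s._ : f -> Int
  unify e -> Int ~ f -> Int
  unify e ~ f
  unify Int ~ Int
  unify d -> Int ~ f -> Int
  unify d ~ f
  unify Int ~ Int
let v : f -> Int
  unify Int ~ Int
  unify Int ~ Int
  unify Int ~ Int
  unify Int ~ Int
  unify Int ~ Int
  unify Int ~ Int
  unify Int ~ Int
  unify Int ~ Int
\t._ : g -> Bool
  unify g -> Bool ~ Bool -> h
  unify g ~ Bool
  unify Bool ~ h
_ _ : Bool
  unify Bool ~ Bool
\a._ : i -> Bool
  unify i -> Bool ~ Bool -> j
  unify i ~ Bool
  unify Bool ~ j
_ _ : Bool
  unify Bool ~ Bool
  unify Bool ~ Bool
  unify Bool ~ Bool
\b._ : k -> Int
let c : Int
\d._ : l -> Int
  unify k -> Int ~ l -> Int
  unify k ~ l
  unify Int ~ Int
e : m
  unify m ~ Bool
  unify Int ~ Int
\e._ : Bool -> Int
  unify l -> Int ~ Bool -> Int
  unify l ~ Bool
  unify Int ~ Int
\f._ : n -> Bool
  unify n -> Bool ~ Int -> o
  unify n ~ Int
  unify Bool ~ o
_ _ : Bool
  unify Bool ~ Bool
\g._ : p -> Bool
let h : Int
\m._ : q -> Bool
  unify p -> Bool ~ q -> Bool
  unify p ~ q
  unify Bool ~ Bool
n : r
\n._ : r -> r
  unify r -> r ~ Bool -> s
  unify r ~ Bool
  unify Bool ~ s
_ _ : Bool
  unify q -> Bool ~ Bool -> t
  unify q ~ Bool
  unify Bool ~ t
_ _ : Bool
  unify Bool -> Int ~ Bool -> u
  unify Bool ~ Bool
  unify Int ~ u
_ _ : Int
  unify Int ~ Int

Answer: Int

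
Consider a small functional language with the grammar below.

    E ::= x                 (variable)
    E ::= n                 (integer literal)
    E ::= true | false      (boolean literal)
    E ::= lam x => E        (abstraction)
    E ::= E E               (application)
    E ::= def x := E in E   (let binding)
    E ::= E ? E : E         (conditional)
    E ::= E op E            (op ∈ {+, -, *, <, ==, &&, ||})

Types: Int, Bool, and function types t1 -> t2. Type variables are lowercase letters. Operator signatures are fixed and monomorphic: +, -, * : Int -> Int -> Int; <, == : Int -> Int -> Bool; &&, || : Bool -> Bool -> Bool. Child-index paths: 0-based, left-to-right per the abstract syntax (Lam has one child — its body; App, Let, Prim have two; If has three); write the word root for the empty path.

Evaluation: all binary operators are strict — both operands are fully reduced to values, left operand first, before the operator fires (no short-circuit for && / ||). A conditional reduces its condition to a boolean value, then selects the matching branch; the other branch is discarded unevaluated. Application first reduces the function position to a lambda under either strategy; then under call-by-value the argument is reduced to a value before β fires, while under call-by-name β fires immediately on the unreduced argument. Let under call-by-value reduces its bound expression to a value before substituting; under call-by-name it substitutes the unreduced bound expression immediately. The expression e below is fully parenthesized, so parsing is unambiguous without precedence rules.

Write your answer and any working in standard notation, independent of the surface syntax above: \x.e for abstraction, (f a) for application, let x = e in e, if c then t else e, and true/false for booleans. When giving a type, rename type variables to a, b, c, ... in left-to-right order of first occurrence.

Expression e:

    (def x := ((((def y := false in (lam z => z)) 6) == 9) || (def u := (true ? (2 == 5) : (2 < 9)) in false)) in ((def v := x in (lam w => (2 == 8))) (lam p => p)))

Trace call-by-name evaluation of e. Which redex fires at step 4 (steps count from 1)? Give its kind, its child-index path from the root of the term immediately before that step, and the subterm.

Answer: delta at root : (2 == 8)

Trace:
step 0: (let x = ((((let y = false in (\z.z)) 6) == 9) || (let u = (if true then (2 == 5) else (2 < 9)) in false)) in ((let v = x in (\w.(2 == 8))) (\p.p)))
step 1: [let@root] ((let v = ((((let y = false in (\z.z)) 6) == 9) || (let u = (if true then (2 == 5) else (2 < 9)) in false)) in (\w.(2 == 8))) (\p.p))
step 2: [let@0] ((\w.(2 == 8)) (\p.p))
step 3: [beta@root] (2 == 8)
step 4: [delta@root] false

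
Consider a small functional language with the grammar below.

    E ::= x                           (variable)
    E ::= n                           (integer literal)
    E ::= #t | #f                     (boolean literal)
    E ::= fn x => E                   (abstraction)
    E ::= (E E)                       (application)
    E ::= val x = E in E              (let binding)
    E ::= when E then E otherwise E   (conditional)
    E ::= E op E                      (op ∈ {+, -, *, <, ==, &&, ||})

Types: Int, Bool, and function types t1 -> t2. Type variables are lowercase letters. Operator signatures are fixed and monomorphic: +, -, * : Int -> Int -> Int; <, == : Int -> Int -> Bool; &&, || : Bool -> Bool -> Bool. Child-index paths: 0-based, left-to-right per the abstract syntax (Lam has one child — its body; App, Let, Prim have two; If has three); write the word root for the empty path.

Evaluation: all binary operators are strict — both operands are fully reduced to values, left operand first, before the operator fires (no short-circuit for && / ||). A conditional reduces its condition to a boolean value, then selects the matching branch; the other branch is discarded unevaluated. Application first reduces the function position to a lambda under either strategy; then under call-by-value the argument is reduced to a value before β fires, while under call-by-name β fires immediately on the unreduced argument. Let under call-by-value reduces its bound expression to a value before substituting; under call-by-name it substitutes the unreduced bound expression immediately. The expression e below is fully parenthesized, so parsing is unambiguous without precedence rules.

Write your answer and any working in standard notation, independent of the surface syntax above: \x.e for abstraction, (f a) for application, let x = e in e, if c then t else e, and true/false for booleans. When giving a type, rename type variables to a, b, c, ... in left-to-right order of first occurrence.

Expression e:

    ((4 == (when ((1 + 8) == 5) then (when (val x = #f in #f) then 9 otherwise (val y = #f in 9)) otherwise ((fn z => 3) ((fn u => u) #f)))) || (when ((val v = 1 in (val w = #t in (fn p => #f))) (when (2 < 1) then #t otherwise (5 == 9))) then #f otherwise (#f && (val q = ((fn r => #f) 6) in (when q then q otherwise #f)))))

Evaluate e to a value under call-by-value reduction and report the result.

Answer: false

Derivation:
step 0: ((4 == (if ((1 + 8) == 5) then (if (let x = false in false) then 9 else (let y = false in 9)) else ((\z.3) ((\u.u) false)))) || (if ((let v = 1 in (let w = true in (\p.false))) (if (2 < 1) then true else (5 == 9))) then false else (false && (let q = ((\r.false) 6) in (if q then q else false)))))
step 1: [delta@0.1.0.0] ((4 == (if (9 == 5) then (if (let x = false in false) then 9 else (let y = false in 9)) else ((\z.3) ((\u.u) false)))) || (if ((let v = 1 in (let w = true in (\p.false))) (if (2 < 1) then true else (5 == 9))) then false else (false && (let q = ((\r.false) 6) in (if q then q else false)))))
step 2: [delta@0.1.0] ((4 == (if false then (if (let x = false in false) then 9 else (let y = false in 9)) else ((\z.3) ((\u.u) false)))) || (if ((let v = 1 in (let w = true in (\p.false))) (if (2 < 1) then true else (5 == 9))) then false else (false && (let q = ((\r.false) 6) in (if q then q else false)))))
step 3: [if@0.1] ((4 == ((\z.3) ((\u.u) false))) || (if ((let v = 1 in (let w = true in (\p.false))) (if (2 < 1) then true else (5 == 9))) then false else (false && (let q = ((\r.false) 6) in (if q then q else false)))))
step 4: [beta@0.1.1] ((4 == ((\z.3) false)) || (if ((let v = 1 in (let w = true in (\p.false))) (if (2 < 1) then true else (5 == 9))) then false else (false && (let q = ((\r.false) 6) in (if q then q else false)))))
step 5: [beta@0.1] ((4 == 3) || (if ((let v = 1 in (let w = true in (\p.false))) (if (2 < 1) then true else (5 == 9))) then false else (false && (let q = ((\r.false) 6) in (if q then q else false)))))
step 6: [delta@0] (false || (if ((let v = 1 in (let w = true in (\p.false))) (if (2 < 1) then true else (5 == 9))) then false else (false && (let q = ((\r.false) 6) in (if q then q else false)))))
step 7: [let@1.0.0] (false || (if ((let w = true in (\p.false)) (if (2 < 1) then true else (5 == 9))) then false else (false && (let q = ((\r.false) 6) in (if q then q else false)))))
step 8: [let@1.0.0] (false || (if ((\p.false) (if (2 < 1) then true else (5 == 9))) then false else (false && (let q = ((\r.false) 6) in (if q then q else false)))))
step 9: [delta@1.0.1.0] (false || (if ((\p.false) (if false then true else (5 == 9))) then false else (false && (let q = ((\r.false) 6) in (if q then q else false)))))
step 10: [if@1.0.1] (false || (if ((\p.false) (5 == 9)) then false else (false && (let q = ((\r.false) 6) in (if q then q else false)))))
step 11: [delta@1.0.1] (false || (if ((\p.false) false) then false else (false && (let q = ((\r.false) 6) in (if q then q else false)))))
step 12: [beta@1.0] (false || (if false then false else (false && (let q = ((\r.false) 6) in (if q then q else false)))))
step 13: [if@1] (false || (false && (let q = ((\r.false) 6) in (if q then q else false))))
step 14: [beta@1.1.0] (false || (false && (let q = false in (if q then q else false))))
step 15: [let@1.1] (false || (false && (if false then false else false)))
step 16: [if@1.1] (false || (false && false))
step 17: [delta@1] (false || false)
step 18: [delta@root] false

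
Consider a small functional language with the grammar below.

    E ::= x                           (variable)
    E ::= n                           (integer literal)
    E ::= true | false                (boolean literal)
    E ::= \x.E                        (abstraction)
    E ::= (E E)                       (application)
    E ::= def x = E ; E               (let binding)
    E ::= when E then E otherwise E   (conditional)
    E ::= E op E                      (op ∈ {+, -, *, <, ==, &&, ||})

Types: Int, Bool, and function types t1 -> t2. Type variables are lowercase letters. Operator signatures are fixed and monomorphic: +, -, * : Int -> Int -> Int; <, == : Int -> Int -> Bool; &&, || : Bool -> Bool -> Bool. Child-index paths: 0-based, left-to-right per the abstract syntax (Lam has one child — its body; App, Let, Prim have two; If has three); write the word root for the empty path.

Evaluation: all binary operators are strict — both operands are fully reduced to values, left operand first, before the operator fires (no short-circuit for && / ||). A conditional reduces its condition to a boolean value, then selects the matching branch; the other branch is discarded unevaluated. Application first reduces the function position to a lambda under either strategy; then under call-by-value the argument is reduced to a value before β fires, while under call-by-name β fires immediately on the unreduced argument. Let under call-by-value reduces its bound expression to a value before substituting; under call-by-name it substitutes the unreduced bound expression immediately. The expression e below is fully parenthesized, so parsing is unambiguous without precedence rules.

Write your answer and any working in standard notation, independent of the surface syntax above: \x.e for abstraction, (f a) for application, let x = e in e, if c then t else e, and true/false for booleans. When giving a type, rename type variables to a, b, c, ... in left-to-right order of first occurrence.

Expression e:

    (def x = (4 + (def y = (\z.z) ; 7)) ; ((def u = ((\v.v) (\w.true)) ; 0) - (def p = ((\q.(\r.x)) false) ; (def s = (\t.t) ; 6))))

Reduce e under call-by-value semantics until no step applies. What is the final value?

Answer: -6

Derivation:
step 0: (let x = (4 + (let y = (\z.z) in 7)) in ((let u = ((\v.v) (\w.true)) in 0) - (let p = ((\q.(\r.x)) false) in (let s = (\t.t) in 6))))
step 1: [let@0.1] (let x = (4 + 7) in ((let u = ((\v.v) (\w.true)) in 0) - (let p = ((\q.(\r.x)) false) in (let s = (\t.t) in 6))))
step 2: [delta@0] (let x = 11 in ((let u = ((\v.v) (\w.true)) in 0) - (let p = ((\q.(\r.x)) false) in (let s = (\t.t) in 6))))
step 3: [let@root] ((let u = ((\v.v) (\w.true)) in 0) - (let p = ((\q.(\r.11)) false) in (let s = (\t.t) in 6)))
step 4: [beta@0.0] ((let u = (\w.true) in 0) - (let p = ((\q.(\r.11)) false) in (let s = (\t.t) in 6)))
step 5: [let@0] (0 - (let p = ((\q.(\r.11)) false) in (let s = (\t.t) in 6)))
step 6: [beta@1.0] (0 - (let p = (\r.11) in (let s = (\t.t) in 6)))
step 7: [let@1] (0 - (let s = (\t.t) in 6))
step 8: [let@1] (0 - 6)
step 9: [delta@root] -6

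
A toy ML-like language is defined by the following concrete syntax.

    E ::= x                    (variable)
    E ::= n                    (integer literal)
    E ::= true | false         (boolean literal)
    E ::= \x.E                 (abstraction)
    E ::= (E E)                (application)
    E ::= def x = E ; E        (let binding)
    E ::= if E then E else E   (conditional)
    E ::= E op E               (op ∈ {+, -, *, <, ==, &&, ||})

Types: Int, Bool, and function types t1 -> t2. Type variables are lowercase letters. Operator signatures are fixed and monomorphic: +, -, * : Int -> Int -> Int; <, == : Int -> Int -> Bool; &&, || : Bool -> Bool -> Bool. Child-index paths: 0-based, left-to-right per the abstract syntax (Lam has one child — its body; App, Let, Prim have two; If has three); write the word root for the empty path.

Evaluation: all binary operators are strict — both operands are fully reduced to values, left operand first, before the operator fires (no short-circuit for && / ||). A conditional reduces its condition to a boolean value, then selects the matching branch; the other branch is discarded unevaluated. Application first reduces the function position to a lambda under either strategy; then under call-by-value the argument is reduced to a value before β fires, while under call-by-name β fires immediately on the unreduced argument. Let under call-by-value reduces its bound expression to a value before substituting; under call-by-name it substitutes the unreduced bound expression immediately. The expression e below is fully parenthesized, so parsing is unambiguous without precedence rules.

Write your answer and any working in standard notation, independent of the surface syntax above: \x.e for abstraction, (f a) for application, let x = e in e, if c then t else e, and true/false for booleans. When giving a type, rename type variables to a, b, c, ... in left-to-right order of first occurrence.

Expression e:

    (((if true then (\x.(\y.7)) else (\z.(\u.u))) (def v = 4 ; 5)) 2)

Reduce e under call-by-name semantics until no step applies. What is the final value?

Answer: 7

Trace:
step 0: (((if true then (\x.(\y.7)) else (\z.(\u.u))) (let v = 4 in 5)) 2)
step 1: [if@0.0] (((\x.(\y.7)) (let v = 4 in 5)) 2)
step 2: [beta@0] ((\y.7) 2)
step 3: [beta@root] 7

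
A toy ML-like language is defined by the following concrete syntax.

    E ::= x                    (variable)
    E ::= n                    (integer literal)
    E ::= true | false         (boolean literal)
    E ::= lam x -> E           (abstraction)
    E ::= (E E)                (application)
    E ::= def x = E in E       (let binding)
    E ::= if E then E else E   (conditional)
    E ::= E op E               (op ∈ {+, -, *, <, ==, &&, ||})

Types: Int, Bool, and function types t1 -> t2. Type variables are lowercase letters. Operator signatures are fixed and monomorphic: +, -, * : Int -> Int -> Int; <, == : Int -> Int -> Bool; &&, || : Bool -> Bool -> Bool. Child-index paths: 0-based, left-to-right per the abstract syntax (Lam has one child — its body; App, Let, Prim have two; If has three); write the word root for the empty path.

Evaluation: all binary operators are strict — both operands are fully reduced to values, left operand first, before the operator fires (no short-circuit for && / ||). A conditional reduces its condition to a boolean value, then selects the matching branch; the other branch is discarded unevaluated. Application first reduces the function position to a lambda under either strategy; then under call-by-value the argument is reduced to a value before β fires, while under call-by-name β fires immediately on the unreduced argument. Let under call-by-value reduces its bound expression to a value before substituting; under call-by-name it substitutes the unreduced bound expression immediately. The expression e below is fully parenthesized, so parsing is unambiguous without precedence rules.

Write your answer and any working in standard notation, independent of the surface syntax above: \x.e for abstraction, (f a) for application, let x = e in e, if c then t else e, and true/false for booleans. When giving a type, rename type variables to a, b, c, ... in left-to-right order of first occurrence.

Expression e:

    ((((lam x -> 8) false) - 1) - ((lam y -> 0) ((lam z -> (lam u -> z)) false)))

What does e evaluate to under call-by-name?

Derivation:
step 0: ((((\x.8) false) - 1) - ((\y.0) ((\z.(\u.z)) false)))
step 1: [beta@0.0] ((8 - 1) - ((\y.0) ((\z.(\u.z)) false)))
step 2: [delta@0] (7 - ((\y.0) ((\z.(\u.z)) false)))
step 3: [beta@1] (7 - 0)
step 4: [delta@root] 7

Answer: 7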